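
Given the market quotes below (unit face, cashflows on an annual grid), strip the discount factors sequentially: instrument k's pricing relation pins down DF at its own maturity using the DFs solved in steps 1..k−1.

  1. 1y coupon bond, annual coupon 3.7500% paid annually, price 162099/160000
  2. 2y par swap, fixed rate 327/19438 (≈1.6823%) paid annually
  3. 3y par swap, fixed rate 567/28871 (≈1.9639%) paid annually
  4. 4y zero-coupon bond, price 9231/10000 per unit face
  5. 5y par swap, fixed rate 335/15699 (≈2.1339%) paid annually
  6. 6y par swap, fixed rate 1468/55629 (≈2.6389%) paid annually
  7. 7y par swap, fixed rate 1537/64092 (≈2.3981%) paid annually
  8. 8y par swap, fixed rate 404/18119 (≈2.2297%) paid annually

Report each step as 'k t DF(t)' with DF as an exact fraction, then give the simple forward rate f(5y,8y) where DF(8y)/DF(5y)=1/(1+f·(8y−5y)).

1 1 1953/2000
2 2 9673/10000
3 3 9433/10000
4 4 9231/10000
5 5 1799/2000
6 6 2133/2500
7 7 8463/10000
8 8 524/625
f(5y,8y) = ((1799/2000)/(524/625) − 1)/(3) = 611/25152 ≈ 2.4292%

step 1 [1y] bond c/1=3/80: DF=(162099/160000 − 3/80·(0))/(1+3/80) = 1953/2000 ≈ 0.976500
step 2 [2y] swap r/1=327/19438: DF=(1 − 327/19438·(0.976500))/(1+327/19438) = 9673/10000 ≈ 0.967300
step 3 [3y] swap r/1=567/28871: DF=(1 − 567/28871·(0.976500+0.967300))/(1+567/28871) = 9433/10000 ≈ 0.943300
step 4 [4y] zero: DF = P = 9231/10000 ≈ 0.923100
step 5 [5y] swap r/1=335/15699: DF=(1 − 335/15699·(0.976500+0.967300+0.943300+0.923100))/(1+335/15699) = 1799/2000 ≈ 0.899500
step 6 [6y] swap r/1=1468/55629: DF=(1 − 1468/55629·(0.976500+0.967300+0.943300+0.923100+0.899500))/(1+1468/55629) = 2133/2500 ≈ 0.853200
step 7 [7y] swap r/1=1537/64092: DF=(1 − 1537/64092·(0.976500+0.967300+0.943300+0.923100+0.899500+0.853200))/(1+1537/64092) = 8463/10000 ≈ 0.846300
step 8 [8y] swap r/1=404/18119: DF=(1 − 404/18119·(0.976500+0.967300+0.943300+0.923100+0.899500+0.853200+0.846300))/(1+404/18119) = 524/625 ≈ 0.838400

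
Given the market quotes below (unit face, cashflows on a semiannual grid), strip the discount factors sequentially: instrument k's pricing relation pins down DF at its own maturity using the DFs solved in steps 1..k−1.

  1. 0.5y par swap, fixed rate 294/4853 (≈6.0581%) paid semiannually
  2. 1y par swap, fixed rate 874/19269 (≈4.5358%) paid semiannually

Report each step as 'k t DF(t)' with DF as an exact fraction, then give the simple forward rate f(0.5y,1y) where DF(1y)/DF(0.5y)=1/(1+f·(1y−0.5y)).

1 1/2 4853/5000
2 1 9563/10000
f(0.5y,1y) = ((4853/5000)/(9563/10000) − 1)/(1/2) = 286/9563 ≈ 2.9907%

step 1 [0.5y] swap r/2=147/4853: DF=(1 − 147/4853·(0))/(1+147/4853) = 4853/5000 ≈ 0.970600
step 2 [1y] swap r/2=437/19269: DF=(1 − 437/19269·(0.970600))/(1+437/19269) = 9563/10000 ≈ 0.956300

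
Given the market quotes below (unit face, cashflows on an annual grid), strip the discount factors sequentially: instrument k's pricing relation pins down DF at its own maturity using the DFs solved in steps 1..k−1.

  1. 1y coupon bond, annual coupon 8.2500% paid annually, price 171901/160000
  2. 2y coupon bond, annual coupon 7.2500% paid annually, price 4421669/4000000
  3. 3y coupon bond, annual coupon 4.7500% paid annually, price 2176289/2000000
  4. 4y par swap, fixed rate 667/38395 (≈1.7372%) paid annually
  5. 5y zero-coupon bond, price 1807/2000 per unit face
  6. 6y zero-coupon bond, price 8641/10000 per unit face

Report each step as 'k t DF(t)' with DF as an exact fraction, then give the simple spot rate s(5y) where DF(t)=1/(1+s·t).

1 1 397/400
2 2 2409/2500
3 3 9501/10000
4 4 9333/10000
5 5 1807/2000
6 6 8641/10000
s(5y) = (1/(1807/2000) − 1)/(5) = 193/9035 ≈ 2.1361%

step 1 [1y] bond c/1=33/400: DF=(171901/160000 − 33/400·(0))/(1+33/400) = 397/400 ≈ 0.992500
step 2 [2y] bond c/1=29/400: DF=(4421669/4000000 − 29/400·(0.992500))/(1+29/400) = 2409/2500 ≈ 0.963600
step 3 [3y] bond c/1=19/400: DF=(2176289/2000000 − 19/400·(0.992500+0.963600))/(1+19/400) = 9501/10000 ≈ 0.950100
step 4 [4y] swap r/1=667/38395: DF=(1 − 667/38395·(0.992500+0.963600+0.950100))/(1+667/38395) = 9333/10000 ≈ 0.933300
step 5 [5y] zero: DF = P = 1807/2000 ≈ 0.903500
step 6 [6y] zero: DF = P = 8641/10000 ≈ 0.864100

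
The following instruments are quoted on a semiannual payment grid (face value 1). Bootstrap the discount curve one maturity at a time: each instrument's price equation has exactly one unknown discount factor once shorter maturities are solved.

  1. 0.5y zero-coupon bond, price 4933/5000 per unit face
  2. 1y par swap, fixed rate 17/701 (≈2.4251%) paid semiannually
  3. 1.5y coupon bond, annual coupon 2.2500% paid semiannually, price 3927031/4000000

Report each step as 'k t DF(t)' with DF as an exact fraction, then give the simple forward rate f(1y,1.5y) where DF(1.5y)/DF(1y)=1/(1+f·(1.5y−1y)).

step 1 [0.5y] zero: DF = P = 4933/5000 ≈ 0.986600
step 2 [1y] swap r/2=17/1402: DF=(1 − 17/1402·(0.986600))/(1+17/1402) = 4881/5000 ≈ 0.976200
step 3 [1.5y] bond c/2=9/800: DF=(3927031/4000000 − 9/800·(0.986600+0.976200))/(1+9/800) = 949/1000 ≈ 0.949000

1 1/2 4933/5000
2 1 4881/5000
3 3/2 949/1000
f(1y,1.5y) = ((4881/5000)/(949/1000) − 1)/(1/2) = 272/4745 ≈ 5.7323%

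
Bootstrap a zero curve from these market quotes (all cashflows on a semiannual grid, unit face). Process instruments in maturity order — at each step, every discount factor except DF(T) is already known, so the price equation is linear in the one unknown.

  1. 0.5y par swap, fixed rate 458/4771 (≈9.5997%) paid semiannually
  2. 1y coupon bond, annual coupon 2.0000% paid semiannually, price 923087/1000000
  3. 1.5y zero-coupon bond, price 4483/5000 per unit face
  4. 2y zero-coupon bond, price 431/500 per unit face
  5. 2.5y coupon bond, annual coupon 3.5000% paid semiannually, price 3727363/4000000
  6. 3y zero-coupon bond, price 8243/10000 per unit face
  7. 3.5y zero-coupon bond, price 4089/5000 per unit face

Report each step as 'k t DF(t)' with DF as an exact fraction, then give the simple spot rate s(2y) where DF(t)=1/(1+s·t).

1 1/2 4771/5000
2 1 1809/2000
3 3/2 4483/5000
4 2 431/500
5 5/2 1067/1250
6 3 8243/10000
7 7/2 4089/5000
s(2y) = (1/(431/500) − 1)/(2) = 69/862 ≈ 8.0046%

step 1 [0.5y] swap r/2=229/4771: DF=(1 − 229/4771·(0))/(1+229/4771) = 4771/5000 ≈ 0.954200
step 2 [1y] bond c/2=1/100: DF=(923087/1000000 − 1/100·(0.954200))/(1+1/100) = 1809/2000 ≈ 0.904500
step 3 [1.5y] zero: DF = P = 4483/5000 ≈ 0.896600
step 4 [2y] zero: DF = P = 431/500 ≈ 0.862000
step 5 [2.5y] bond c/2=7/400: DF=(3727363/4000000 − 7/400·(0.954200+0.904500+0.896600+0.862000))/(1+7/400) = 1067/1250 ≈ 0.853600
step 6 [3y] zero: DF = P = 8243/10000 ≈ 0.824300
step 7 [3.5y] zero: DF = P = 4089/5000 ≈ 0.817800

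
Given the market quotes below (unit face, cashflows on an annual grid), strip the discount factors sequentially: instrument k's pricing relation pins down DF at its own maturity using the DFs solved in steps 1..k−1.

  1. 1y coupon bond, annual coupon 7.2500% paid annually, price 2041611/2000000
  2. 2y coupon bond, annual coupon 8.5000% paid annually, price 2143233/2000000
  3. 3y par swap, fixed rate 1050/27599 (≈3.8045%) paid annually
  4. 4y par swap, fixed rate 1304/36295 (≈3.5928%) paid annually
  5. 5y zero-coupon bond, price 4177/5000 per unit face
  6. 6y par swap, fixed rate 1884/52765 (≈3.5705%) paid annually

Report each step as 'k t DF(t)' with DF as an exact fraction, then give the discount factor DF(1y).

1 1 4759/5000
2 2 9131/10000
3 3 179/200
4 4 1087/1250
5 5 4177/5000
6 6 2029/2500
DF(1y) = 4759/5000 ≈ 0.951800

step 1 [1y] bond c/1=29/400: DF=(2041611/2000000 − 29/400·(0))/(1+29/400) = 4759/5000 ≈ 0.951800
step 2 [2y] bond c/1=17/200: DF=(2143233/2000000 − 17/200·(0.951800))/(1+17/200) = 9131/10000 ≈ 0.913100
step 3 [3y] swap r/1=1050/27599: DF=(1 − 1050/27599·(0.951800+0.913100))/(1+1050/27599) = 179/200 ≈ 0.895000
step 4 [4y] swap r/1=1304/36295: DF=(1 − 1304/36295·(0.951800+0.913100+0.895000))/(1+1304/36295) = 1087/1250 ≈ 0.869600
step 5 [5y] zero: DF = P = 4177/5000 ≈ 0.835400
step 6 [6y] swap r/1=1884/52765: DF=(1 − 1884/52765·(0.951800+0.913100+0.895000+0.869600+0.835400))/(1+1884/52765) = 2029/2500 ≈ 0.811600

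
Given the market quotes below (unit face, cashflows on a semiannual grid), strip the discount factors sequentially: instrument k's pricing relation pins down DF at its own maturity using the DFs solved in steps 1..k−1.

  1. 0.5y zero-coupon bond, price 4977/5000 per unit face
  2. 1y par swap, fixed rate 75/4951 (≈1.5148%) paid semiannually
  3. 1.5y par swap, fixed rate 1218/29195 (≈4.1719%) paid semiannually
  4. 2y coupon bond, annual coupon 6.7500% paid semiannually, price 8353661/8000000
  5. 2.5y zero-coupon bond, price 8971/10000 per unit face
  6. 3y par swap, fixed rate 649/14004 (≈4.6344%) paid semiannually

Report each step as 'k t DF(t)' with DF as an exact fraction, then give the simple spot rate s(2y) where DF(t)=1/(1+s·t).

step 1 [0.5y] zero: DF = P = 4977/5000 ≈ 0.995400
step 2 [1y] swap r/2=75/9902: DF=(1 − 75/9902·(0.995400))/(1+75/9902) = 197/200 ≈ 0.985000
step 3 [1.5y] swap r/2=609/29195: DF=(1 − 609/29195·(0.995400+0.985000))/(1+609/29195) = 9391/10000 ≈ 0.939100
step 4 [2y] bond c/2=27/800: DF=(8353661/8000000 − 27/800·(0.995400+0.985000+0.939100))/(1+27/800) = 2287/2500 ≈ 0.914800
step 5 [2.5y] zero: DF = P = 8971/10000 ≈ 0.897100
step 6 [3y] swap r/2=649/28008: DF=(1 − 649/28008·(0.995400+0.985000+0.939100+0.914800+0.897100))/(1+649/28008) = 4351/5000 ≈ 0.870200

1 1/2 4977/5000
2 1 197/200
3 3/2 9391/10000
4 2 2287/2500
5 5/2 8971/10000
6 3 4351/5000
s(2y) = (1/(2287/2500) − 1)/(2) = 213/4574 ≈ 4.6568%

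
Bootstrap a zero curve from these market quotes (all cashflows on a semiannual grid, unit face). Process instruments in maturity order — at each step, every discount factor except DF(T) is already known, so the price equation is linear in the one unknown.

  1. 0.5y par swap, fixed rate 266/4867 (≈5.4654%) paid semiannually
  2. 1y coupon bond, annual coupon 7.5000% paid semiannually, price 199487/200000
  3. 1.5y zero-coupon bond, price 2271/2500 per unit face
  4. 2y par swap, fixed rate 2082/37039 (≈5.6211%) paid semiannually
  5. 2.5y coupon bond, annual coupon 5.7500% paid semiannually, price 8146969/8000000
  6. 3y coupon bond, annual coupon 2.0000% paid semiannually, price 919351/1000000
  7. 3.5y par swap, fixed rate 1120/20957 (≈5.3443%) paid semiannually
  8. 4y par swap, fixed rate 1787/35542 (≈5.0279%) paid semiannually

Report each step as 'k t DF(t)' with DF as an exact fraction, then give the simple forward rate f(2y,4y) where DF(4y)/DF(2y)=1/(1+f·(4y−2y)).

step 1 [0.5y] swap r/2=133/4867: DF=(1 − 133/4867·(0))/(1+133/4867) = 4867/5000 ≈ 0.973400
step 2 [1y] bond c/2=3/80: DF=(199487/200000 − 3/80·(0.973400))/(1+3/80) = 4631/5000 ≈ 0.926200
step 3 [1.5y] zero: DF = P = 2271/2500 ≈ 0.908400
step 4 [2y] swap r/2=1041/37039: DF=(1 − 1041/37039·(0.973400+0.926200+0.908400))/(1+1041/37039) = 8959/10000 ≈ 0.895900
step 5 [2.5y] bond c/2=23/800: DF=(8146969/8000000 − 23/800·(0.973400+0.926200+0.908400+0.895900))/(1+23/800) = 554/625 ≈ 0.886400
step 6 [3y] bond c/2=1/100: DF=(919351/1000000 − 1/100·(0.973400+0.926200+0.908400+0.895900+0.886400))/(1+1/100) = 1081/1250 ≈ 0.864800
step 7 [3.5y] swap r/2=560/20957: DF=(1 − 560/20957·(0.973400+0.926200+0.908400+0.895900+0.886400+0.864800))/(1+560/20957) = 104/125 ≈ 0.832000
step 8 [4y] swap r/2=1787/71084: DF=(1 − 1787/71084·(0.973400+0.926200+0.908400+0.895900+0.886400+0.864800+0.832000))/(1+1787/71084) = 8213/10000 ≈ 0.821300

1 1/2 4867/5000
2 1 4631/5000
3 3/2 2271/2500
4 2 8959/10000
5 5/2 554/625
6 3 1081/1250
7 7/2 104/125
8 4 8213/10000
f(2y,4y) = ((8959/10000)/(8213/10000) − 1)/(2) = 373/8213 ≈ 4.5416%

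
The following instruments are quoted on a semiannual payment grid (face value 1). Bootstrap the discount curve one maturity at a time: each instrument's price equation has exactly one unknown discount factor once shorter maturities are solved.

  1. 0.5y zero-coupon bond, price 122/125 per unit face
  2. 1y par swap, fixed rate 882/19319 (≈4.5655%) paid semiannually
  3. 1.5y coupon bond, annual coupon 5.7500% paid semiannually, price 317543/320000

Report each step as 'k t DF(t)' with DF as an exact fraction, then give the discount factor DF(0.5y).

1 1/2 122/125
2 1 9559/10000
3 3/2 4553/5000
DF(0.5y) = 122/125 ≈ 0.976000

step 1 [0.5y] zero: DF = P = 122/125 ≈ 0.976000
step 2 [1y] swap r/2=441/19319: DF=(1 − 441/19319·(0.976000))/(1+441/19319) = 9559/10000 ≈ 0.955900
step 3 [1.5y] bond c/2=23/800: DF=(317543/320000 − 23/800·(0.976000+0.955900))/(1+23/800) = 4553/5000 ≈ 0.910600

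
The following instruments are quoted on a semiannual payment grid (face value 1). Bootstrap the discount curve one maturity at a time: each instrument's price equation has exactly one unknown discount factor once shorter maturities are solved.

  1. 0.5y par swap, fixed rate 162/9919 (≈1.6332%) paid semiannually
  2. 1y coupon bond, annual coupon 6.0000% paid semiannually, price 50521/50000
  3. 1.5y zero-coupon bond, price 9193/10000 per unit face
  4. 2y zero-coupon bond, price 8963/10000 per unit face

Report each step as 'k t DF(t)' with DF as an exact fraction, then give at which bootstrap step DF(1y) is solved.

1 1/2 9919/10000
2 1 9521/10000
3 3/2 9193/10000
4 2 8963/10000
DF(1y) is solved at step 2

step 1 [0.5y] swap r/2=81/9919: DF=(1 − 81/9919·(0))/(1+81/9919) = 9919/10000 ≈ 0.991900
step 2 [1y] bond c/2=3/100: DF=(50521/50000 − 3/100·(0.991900))/(1+3/100) = 9521/10000 ≈ 0.952100
step 3 [1.5y] zero: DF = P = 9193/10000 ≈ 0.919300
step 4 [2y] zero: DF = P = 8963/10000 ≈ 0.896300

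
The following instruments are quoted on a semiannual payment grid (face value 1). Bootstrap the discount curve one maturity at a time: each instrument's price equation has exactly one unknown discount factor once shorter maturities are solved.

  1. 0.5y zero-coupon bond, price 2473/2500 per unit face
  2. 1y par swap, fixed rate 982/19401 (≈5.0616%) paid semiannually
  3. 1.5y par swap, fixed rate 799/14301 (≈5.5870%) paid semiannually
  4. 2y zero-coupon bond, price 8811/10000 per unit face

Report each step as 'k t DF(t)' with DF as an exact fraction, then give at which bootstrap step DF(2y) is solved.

1 1/2 2473/2500
2 1 9509/10000
3 3/2 9201/10000
4 2 8811/10000
DF(2y) is solved at step 4

step 1 [0.5y] zero: DF = P = 2473/2500 ≈ 0.989200
step 2 [1y] swap r/2=491/19401: DF=(1 − 491/19401·(0.989200))/(1+491/19401) = 9509/10000 ≈ 0.950900
step 3 [1.5y] swap r/2=799/28602: DF=(1 − 799/28602·(0.989200+0.950900))/(1+799/28602) = 9201/10000 ≈ 0.920100
step 4 [2y] zero: DF = P = 8811/10000 ≈ 0.881100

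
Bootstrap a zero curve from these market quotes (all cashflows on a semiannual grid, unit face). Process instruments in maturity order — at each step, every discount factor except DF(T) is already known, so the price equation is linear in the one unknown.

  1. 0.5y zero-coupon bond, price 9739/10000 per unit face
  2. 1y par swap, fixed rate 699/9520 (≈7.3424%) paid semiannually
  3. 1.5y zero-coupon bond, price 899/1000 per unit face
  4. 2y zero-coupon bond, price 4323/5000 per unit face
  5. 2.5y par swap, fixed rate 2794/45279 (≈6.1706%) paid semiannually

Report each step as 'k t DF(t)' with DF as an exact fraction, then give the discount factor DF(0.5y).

step 1 [0.5y] zero: DF = P = 9739/10000 ≈ 0.973900
step 2 [1y] swap r/2=699/19040: DF=(1 − 699/19040·(0.973900))/(1+699/19040) = 9301/10000 ≈ 0.930100
step 3 [1.5y] zero: DF = P = 899/1000 ≈ 0.899000
step 4 [2y] zero: DF = P = 4323/5000 ≈ 0.864600
step 5 [2.5y] swap r/2=1397/45279: DF=(1 − 1397/45279·(0.973900+0.930100+0.899000+0.864600))/(1+1397/45279) = 8603/10000 ≈ 0.860300

1 1/2 9739/10000
2 1 9301/10000
3 3/2 899/1000
4 2 4323/5000
5 5/2 8603/10000
DF(0.5y) = 9739/10000 ≈ 0.973900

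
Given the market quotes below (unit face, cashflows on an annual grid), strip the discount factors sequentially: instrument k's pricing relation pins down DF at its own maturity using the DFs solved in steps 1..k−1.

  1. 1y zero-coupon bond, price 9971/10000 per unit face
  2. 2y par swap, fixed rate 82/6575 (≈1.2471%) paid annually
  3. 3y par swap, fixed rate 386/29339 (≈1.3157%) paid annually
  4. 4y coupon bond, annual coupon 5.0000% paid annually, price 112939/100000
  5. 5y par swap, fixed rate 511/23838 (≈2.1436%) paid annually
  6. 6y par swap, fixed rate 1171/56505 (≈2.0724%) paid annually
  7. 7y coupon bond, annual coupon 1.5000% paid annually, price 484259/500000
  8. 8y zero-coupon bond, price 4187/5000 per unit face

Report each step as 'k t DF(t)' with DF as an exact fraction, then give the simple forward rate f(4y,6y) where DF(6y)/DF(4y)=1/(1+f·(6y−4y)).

step 1 [1y] zero: DF = P = 9971/10000 ≈ 0.997100
step 2 [2y] swap r/1=82/6575: DF=(1 − 82/6575·(0.997100))/(1+82/6575) = 4877/5000 ≈ 0.975400
step 3 [3y] swap r/1=386/29339: DF=(1 − 386/29339·(0.997100+0.975400))/(1+386/29339) = 4807/5000 ≈ 0.961400
step 4 [4y] bond c/1=1/20: DF=(112939/100000 − 1/20·(0.997100+0.975400+0.961400))/(1+1/20) = 9359/10000 ≈ 0.935900
step 5 [5y] swap r/1=511/23838: DF=(1 − 511/23838·(0.997100+0.975400+0.961400+0.935900))/(1+511/23838) = 4489/5000 ≈ 0.897800
step 6 [6y] swap r/1=1171/56505: DF=(1 − 1171/56505·(0.997100+0.975400+0.961400+0.935900+0.897800))/(1+1171/56505) = 8829/10000 ≈ 0.882900
step 7 [7y] bond c/1=3/200: DF=(484259/500000 − 3/200·(0.997100+0.975400+0.961400+0.935900+0.897800+0.882900))/(1+3/200) = 8707/10000 ≈ 0.870700
step 8 [8y] zero: DF = P = 4187/5000 ≈ 0.837400

1 1 9971/10000
2 2 4877/5000
3 3 4807/5000
4 4 9359/10000
5 5 4489/5000
6 6 8829/10000
7 7 8707/10000
8 8 4187/5000
f(4y,6y) = ((9359/10000)/(8829/10000) − 1)/(2) = 265/8829 ≈ 3.0015%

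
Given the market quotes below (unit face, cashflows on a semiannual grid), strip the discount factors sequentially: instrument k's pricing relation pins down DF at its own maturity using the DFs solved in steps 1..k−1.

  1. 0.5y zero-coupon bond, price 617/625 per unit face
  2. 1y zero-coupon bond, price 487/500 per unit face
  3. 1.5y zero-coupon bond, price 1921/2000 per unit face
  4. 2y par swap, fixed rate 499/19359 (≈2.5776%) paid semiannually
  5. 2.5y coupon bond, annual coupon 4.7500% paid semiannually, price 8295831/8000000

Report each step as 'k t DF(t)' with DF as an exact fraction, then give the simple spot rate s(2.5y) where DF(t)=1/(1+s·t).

1 1/2 617/625
2 1 487/500
3 3/2 1921/2000
4 2 9501/10000
5 5/2 9231/10000
s(2.5y) = (1/(9231/10000) − 1)/(5/2) = 1538/46155 ≈ 3.3323%

step 1 [0.5y] zero: DF = P = 617/625 ≈ 0.987200
step 2 [1y] zero: DF = P = 487/500 ≈ 0.974000
step 3 [1.5y] zero: DF = P = 1921/2000 ≈ 0.960500
step 4 [2y] swap r/2=499/38718: DF=(1 − 499/38718·(0.987200+0.974000+0.960500))/(1+499/38718) = 9501/10000 ≈ 0.950100
step 5 [2.5y] bond c/2=19/800: DF=(8295831/8000000 − 19/800·(0.987200+0.974000+0.960500+0.950100))/(1+19/800) = 9231/10000 ≈ 0.923100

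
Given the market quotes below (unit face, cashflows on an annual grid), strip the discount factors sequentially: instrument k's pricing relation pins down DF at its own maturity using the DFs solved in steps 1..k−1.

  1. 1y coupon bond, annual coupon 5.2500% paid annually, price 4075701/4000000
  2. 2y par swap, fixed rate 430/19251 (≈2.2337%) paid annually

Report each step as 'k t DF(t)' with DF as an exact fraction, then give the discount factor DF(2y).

1 1 9681/10000
2 2 957/1000
DF(2y) = 957/1000 ≈ 0.957000

step 1 [1y] bond c/1=21/400: DF=(4075701/4000000 − 21/400·(0))/(1+21/400) = 9681/10000 ≈ 0.968100
step 2 [2y] swap r/1=430/19251: DF=(1 − 430/19251·(0.968100))/(1+430/19251) = 957/1000 ≈ 0.957000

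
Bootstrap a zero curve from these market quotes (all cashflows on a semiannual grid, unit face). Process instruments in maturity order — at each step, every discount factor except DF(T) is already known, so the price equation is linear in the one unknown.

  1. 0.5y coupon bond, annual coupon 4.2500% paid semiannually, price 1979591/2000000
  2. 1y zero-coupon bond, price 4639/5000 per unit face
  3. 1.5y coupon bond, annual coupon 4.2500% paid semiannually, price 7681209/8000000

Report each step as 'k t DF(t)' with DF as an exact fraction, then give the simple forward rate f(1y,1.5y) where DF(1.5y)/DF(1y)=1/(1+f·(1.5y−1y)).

step 1 [0.5y] bond c/2=17/800: DF=(1979591/2000000 − 17/800·(0))/(1+17/800) = 2423/2500 ≈ 0.969200
step 2 [1y] zero: DF = P = 4639/5000 ≈ 0.927800
step 3 [1.5y] bond c/2=17/800: DF=(7681209/8000000 − 17/800·(0.969200+0.927800))/(1+17/800) = 9007/10000 ≈ 0.900700

1 1/2 2423/2500
2 1 4639/5000
3 3/2 9007/10000
f(1y,1.5y) = ((4639/5000)/(9007/10000) − 1)/(1/2) = 542/9007 ≈ 6.0175%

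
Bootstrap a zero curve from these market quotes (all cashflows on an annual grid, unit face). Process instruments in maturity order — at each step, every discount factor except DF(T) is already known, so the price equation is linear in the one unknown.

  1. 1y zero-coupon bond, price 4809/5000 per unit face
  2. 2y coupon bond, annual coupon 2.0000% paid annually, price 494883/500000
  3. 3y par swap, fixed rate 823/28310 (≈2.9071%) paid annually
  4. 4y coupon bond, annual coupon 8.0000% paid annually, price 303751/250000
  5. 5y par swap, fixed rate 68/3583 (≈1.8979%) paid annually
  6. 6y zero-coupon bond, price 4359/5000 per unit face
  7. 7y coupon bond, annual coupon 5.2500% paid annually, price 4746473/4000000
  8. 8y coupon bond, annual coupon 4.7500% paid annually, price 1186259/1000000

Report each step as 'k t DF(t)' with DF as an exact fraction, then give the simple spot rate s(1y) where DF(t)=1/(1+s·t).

step 1 [1y] zero: DF = P = 4809/5000 ≈ 0.961800
step 2 [2y] bond c/1=1/50: DF=(494883/500000 − 1/50·(0.961800))/(1+1/50) = 1903/2000 ≈ 0.951500
step 3 [3y] swap r/1=823/28310: DF=(1 − 823/28310·(0.961800+0.951500))/(1+823/28310) = 9177/10000 ≈ 0.917700
step 4 [4y] bond c/1=2/25: DF=(303751/250000 − 2/25·(0.961800+0.951500+0.917700))/(1+2/25) = 9153/10000 ≈ 0.915300
step 5 [5y] swap r/1=68/3583: DF=(1 − 68/3583·(0.961800+0.951500+0.917700+0.915300))/(1+68/3583) = 2279/2500 ≈ 0.911600
step 6 [6y] zero: DF = P = 4359/5000 ≈ 0.871800
step 7 [7y] bond c/1=21/400: DF=(4746473/4000000 − 21/400·(0.961800+0.951500+0.917700+0.915300+0.911600+0.871800))/(1+21/400) = 2129/2500 ≈ 0.851600
step 8 [8y] bond c/1=19/400: DF=(1186259/1000000 − 19/400·(0.961800+0.951500+0.917700+0.915300+0.911600+0.871800+0.851600))/(1+19/400) = 8431/10000 ≈ 0.843100

1 1 4809/5000
2 2 1903/2000
3 3 9177/10000
4 4 9153/10000
5 5 2279/2500
6 6 4359/5000
7 7 2129/2500
8 8 8431/10000
s(1y) = (1/(4809/5000) − 1)/(1) = 191/4809 ≈ 3.9717%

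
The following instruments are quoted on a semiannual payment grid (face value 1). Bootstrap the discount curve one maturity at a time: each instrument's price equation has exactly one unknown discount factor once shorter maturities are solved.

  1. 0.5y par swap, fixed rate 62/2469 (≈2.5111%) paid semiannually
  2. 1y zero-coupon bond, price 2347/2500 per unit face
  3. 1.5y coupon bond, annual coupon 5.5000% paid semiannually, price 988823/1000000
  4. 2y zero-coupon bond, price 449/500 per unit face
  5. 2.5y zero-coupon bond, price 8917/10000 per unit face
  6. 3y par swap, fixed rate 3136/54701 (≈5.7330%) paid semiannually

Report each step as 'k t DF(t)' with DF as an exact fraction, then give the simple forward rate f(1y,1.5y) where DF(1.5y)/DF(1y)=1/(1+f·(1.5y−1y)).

1 1/2 2469/2500
2 1 2347/2500
3 3/2 2277/2500
4 2 449/500
5 5/2 8917/10000
6 3 527/625
f(1y,1.5y) = ((2347/2500)/(2277/2500) − 1)/(1/2) = 140/2277 ≈ 6.1484%

step 1 [0.5y] swap r/2=31/2469: DF=(1 − 31/2469·(0))/(1+31/2469) = 2469/2500 ≈ 0.987600
step 2 [1y] zero: DF = P = 2347/2500 ≈ 0.938800
step 3 [1.5y] bond c/2=11/400: DF=(988823/1000000 − 11/400·(0.987600+0.938800))/(1+11/400) = 2277/2500 ≈ 0.910800
step 4 [2y] zero: DF = P = 449/500 ≈ 0.898000
step 5 [2.5y] zero: DF = P = 8917/10000 ≈ 0.891700
step 6 [3y] swap r/2=1568/54701: DF=(1 − 1568/54701·(0.987600+0.938800+0.910800+0.898000+0.891700))/(1+1568/54701) = 527/625 ≈ 0.843200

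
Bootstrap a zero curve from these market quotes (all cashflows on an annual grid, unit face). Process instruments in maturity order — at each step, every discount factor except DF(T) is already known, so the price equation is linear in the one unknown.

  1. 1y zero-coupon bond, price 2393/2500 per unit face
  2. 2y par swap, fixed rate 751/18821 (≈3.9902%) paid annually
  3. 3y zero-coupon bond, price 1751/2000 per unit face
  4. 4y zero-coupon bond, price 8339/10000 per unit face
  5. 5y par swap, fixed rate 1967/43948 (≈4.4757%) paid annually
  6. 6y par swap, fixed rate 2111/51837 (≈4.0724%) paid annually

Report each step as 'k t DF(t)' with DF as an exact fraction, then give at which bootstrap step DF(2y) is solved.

1 1 2393/2500
2 2 9249/10000
3 3 1751/2000
4 4 8339/10000
5 5 8033/10000
6 6 7889/10000
DF(2y) is solved at step 2

step 1 [1y] zero: DF = P = 2393/2500 ≈ 0.957200
step 2 [2y] swap r/1=751/18821: DF=(1 − 751/18821·(0.957200))/(1+751/18821) = 9249/10000 ≈ 0.924900
step 3 [3y] zero: DF = P = 1751/2000 ≈ 0.875500
step 4 [4y] zero: DF = P = 8339/10000 ≈ 0.833900
step 5 [5y] swap r/1=1967/43948: DF=(1 − 1967/43948·(0.957200+0.924900+0.875500+0.833900))/(1+1967/43948) = 8033/10000 ≈ 0.803300
step 6 [6y] swap r/1=2111/51837: DF=(1 − 2111/51837·(0.957200+0.924900+0.875500+0.833900+0.803300))/(1+2111/51837) = 7889/10000 ≈ 0.788900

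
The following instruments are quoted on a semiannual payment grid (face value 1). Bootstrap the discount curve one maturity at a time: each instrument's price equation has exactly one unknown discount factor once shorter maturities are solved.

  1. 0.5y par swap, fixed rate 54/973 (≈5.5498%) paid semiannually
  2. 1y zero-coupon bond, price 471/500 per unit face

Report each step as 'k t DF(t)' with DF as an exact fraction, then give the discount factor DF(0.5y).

1 1/2 973/1000
2 1 471/500
DF(0.5y) = 973/1000 ≈ 0.973000

step 1 [0.5y] swap r/2=27/973: DF=(1 − 27/973·(0))/(1+27/973) = 973/1000 ≈ 0.973000
step 2 [1y] zero: DF = P = 471/500 ≈ 0.942000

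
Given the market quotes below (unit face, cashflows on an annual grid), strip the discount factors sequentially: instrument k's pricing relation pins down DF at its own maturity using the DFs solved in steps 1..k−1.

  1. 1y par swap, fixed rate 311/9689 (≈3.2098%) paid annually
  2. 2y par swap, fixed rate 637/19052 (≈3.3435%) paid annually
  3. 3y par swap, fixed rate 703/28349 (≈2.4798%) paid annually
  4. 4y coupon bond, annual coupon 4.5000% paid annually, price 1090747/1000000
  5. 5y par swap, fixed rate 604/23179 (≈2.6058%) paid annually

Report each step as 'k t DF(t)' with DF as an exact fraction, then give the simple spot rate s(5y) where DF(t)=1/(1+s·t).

step 1 [1y] swap r/1=311/9689: DF=(1 − 311/9689·(0))/(1+311/9689) = 9689/10000 ≈ 0.968900
step 2 [2y] swap r/1=637/19052: DF=(1 − 637/19052·(0.968900))/(1+637/19052) = 9363/10000 ≈ 0.936300
step 3 [3y] swap r/1=703/28349: DF=(1 − 703/28349·(0.968900+0.936300))/(1+703/28349) = 9297/10000 ≈ 0.929700
step 4 [4y] bond c/1=9/200: DF=(1090747/1000000 − 9/200·(0.968900+0.936300+0.929700))/(1+9/200) = 9217/10000 ≈ 0.921700
step 5 [5y] swap r/1=604/23179: DF=(1 − 604/23179·(0.968900+0.936300+0.929700+0.921700))/(1+604/23179) = 1099/1250 ≈ 0.879200

1 1 9689/10000
2 2 9363/10000
3 3 9297/10000
4 4 9217/10000
5 5 1099/1250
s(5y) = (1/(1099/1250) − 1)/(5) = 151/5495 ≈ 2.7480%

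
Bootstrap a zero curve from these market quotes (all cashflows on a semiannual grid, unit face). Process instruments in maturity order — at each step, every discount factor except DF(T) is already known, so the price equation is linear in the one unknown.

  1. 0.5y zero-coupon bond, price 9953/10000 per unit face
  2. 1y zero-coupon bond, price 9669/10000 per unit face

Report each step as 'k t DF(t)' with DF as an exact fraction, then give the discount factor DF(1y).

step 1 [0.5y] zero: DF = P = 9953/10000 ≈ 0.995300
step 2 [1y] zero: DF = P = 9669/10000 ≈ 0.966900

1 1/2 9953/10000
2 1 9669/10000
DF(1y) = 9669/10000 ≈ 0.966900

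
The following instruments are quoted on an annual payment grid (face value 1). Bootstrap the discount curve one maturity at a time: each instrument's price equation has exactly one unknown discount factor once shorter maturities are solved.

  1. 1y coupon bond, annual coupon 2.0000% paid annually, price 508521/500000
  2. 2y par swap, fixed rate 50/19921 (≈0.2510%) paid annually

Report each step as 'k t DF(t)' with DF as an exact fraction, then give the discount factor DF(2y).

1 1 9971/10000
2 2 199/200
DF(2y) = 199/200 ≈ 0.995000

step 1 [1y] bond c/1=1/50: DF=(508521/500000 − 1/50·(0))/(1+1/50) = 9971/10000 ≈ 0.997100
step 2 [2y] swap r/1=50/19921: DF=(1 − 50/19921·(0.997100))/(1+50/19921) = 199/200 ≈ 0.995000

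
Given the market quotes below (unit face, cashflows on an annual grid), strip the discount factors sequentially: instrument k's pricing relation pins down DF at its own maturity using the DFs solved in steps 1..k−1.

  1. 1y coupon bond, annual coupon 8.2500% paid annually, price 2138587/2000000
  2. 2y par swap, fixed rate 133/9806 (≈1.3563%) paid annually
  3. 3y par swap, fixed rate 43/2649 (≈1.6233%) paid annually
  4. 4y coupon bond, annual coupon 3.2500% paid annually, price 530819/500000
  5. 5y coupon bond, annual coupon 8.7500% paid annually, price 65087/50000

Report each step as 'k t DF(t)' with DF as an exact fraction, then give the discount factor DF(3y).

step 1 [1y] bond c/1=33/400: DF=(2138587/2000000 − 33/400·(0))/(1+33/400) = 4939/5000 ≈ 0.987800
step 2 [2y] swap r/1=133/9806: DF=(1 − 133/9806·(0.987800))/(1+133/9806) = 4867/5000 ≈ 0.973400
step 3 [3y] swap r/1=43/2649: DF=(1 − 43/2649·(0.987800+0.973400))/(1+43/2649) = 9527/10000 ≈ 0.952700
step 4 [4y] bond c/1=13/400: DF=(530819/500000 − 13/400·(0.987800+0.973400+0.952700))/(1+13/400) = 1873/2000 ≈ 0.936500
step 5 [5y] bond c/1=7/80: DF=(65087/50000 − 7/80·(0.987800+0.973400+0.952700+0.936500))/(1+7/80) = 1109/1250 ≈ 0.887200

1 1 4939/5000
2 2 4867/5000
3 3 9527/10000
4 4 1873/2000
5 5 1109/1250
DF(3y) = 9527/10000 ≈ 0.952700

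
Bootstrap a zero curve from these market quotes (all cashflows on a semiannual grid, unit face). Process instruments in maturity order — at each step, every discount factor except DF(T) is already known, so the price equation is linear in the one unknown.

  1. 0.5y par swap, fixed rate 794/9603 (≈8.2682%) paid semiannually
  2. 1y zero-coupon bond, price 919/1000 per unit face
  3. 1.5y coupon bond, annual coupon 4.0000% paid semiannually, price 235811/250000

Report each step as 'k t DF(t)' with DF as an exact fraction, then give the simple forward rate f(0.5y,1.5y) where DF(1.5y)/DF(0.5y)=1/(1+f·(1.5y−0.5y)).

step 1 [0.5y] swap r/2=397/9603: DF=(1 − 397/9603·(0))/(1+397/9603) = 9603/10000 ≈ 0.960300
step 2 [1y] zero: DF = P = 919/1000 ≈ 0.919000
step 3 [1.5y] bond c/2=1/50: DF=(235811/250000 − 1/50·(0.960300+0.919000))/(1+1/50) = 8879/10000 ≈ 0.887900

1 1/2 9603/10000
2 1 919/1000
3 3/2 8879/10000
f(0.5y,1.5y) = ((9603/10000)/(8879/10000) − 1)/(1) = 724/8879 ≈ 8.1541%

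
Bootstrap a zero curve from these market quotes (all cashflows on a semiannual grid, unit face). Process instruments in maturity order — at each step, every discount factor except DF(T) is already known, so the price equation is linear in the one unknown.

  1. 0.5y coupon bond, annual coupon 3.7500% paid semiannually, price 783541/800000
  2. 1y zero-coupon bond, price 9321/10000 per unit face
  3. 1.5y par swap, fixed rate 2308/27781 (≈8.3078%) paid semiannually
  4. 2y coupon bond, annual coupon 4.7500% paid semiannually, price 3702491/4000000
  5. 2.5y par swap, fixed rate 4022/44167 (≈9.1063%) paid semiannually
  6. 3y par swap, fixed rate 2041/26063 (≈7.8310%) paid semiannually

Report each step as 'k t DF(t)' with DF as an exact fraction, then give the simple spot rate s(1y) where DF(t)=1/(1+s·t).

step 1 [0.5y] bond c/2=3/160: DF=(783541/800000 − 3/160·(0))/(1+3/160) = 4807/5000 ≈ 0.961400
step 2 [1y] zero: DF = P = 9321/10000 ≈ 0.932100
step 3 [1.5y] swap r/2=1154/27781: DF=(1 − 1154/27781·(0.961400+0.932100))/(1+1154/27781) = 4423/5000 ≈ 0.884600
step 4 [2y] bond c/2=19/800: DF=(3702491/4000000 − 19/800·(0.961400+0.932100+0.884600))/(1+19/800) = 8397/10000 ≈ 0.839700
step 5 [2.5y] swap r/2=2011/44167: DF=(1 − 2011/44167·(0.961400+0.932100+0.884600+0.839700))/(1+2011/44167) = 7989/10000 ≈ 0.798900
step 6 [3y] swap r/2=2041/52126: DF=(1 − 2041/52126·(0.961400+0.932100+0.884600+0.839700+0.798900))/(1+2041/52126) = 7959/10000 ≈ 0.795900

1 1/2 4807/5000
2 1 9321/10000
3 3/2 4423/5000
4 2 8397/10000
5 5/2 7989/10000
6 3 7959/10000
s(1y) = (1/(9321/10000) − 1)/(1) = 679/9321 ≈ 7.2846%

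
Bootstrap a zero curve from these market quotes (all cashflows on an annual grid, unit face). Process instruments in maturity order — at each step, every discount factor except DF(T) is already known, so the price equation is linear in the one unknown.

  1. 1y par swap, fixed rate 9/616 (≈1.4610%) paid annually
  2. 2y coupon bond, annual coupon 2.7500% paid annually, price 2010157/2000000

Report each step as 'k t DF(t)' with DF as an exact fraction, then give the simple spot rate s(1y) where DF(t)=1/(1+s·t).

1 1 616/625
2 2 4759/5000
s(1y) = (1/(616/625) − 1)/(1) = 9/616 ≈ 1.4610%

step 1 [1y] swap r/1=9/616: DF=(1 − 9/616·(0))/(1+9/616) = 616/625 ≈ 0.985600
step 2 [2y] bond c/1=11/400: DF=(2010157/2000000 − 11/400·(0.985600))/(1+11/400) = 4759/5000 ≈ 0.951800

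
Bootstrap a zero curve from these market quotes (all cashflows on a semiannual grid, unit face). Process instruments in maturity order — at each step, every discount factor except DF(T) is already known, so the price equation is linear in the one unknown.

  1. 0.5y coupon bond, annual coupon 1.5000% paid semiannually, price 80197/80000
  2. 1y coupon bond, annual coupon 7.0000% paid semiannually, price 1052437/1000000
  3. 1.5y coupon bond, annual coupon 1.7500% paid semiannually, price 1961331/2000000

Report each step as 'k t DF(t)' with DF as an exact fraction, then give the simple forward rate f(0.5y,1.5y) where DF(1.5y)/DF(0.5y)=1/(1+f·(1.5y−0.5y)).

1 1/2 199/200
2 1 1229/1250
3 3/2 191/200
f(0.5y,1.5y) = ((199/200)/(191/200) − 1)/(1) = 8/191 ≈ 4.1885%

step 1 [0.5y] bond c/2=3/400: DF=(80197/80000 − 3/400·(0))/(1+3/400) = 199/200 ≈ 0.995000
step 2 [1y] bond c/2=7/200: DF=(1052437/1000000 − 7/200·(0.995000))/(1+7/200) = 1229/1250 ≈ 0.983200
step 3 [1.5y] bond c/2=7/800: DF=(1961331/2000000 − 7/800·(0.995000+0.983200))/(1+7/800) = 191/200 ≈ 0.955000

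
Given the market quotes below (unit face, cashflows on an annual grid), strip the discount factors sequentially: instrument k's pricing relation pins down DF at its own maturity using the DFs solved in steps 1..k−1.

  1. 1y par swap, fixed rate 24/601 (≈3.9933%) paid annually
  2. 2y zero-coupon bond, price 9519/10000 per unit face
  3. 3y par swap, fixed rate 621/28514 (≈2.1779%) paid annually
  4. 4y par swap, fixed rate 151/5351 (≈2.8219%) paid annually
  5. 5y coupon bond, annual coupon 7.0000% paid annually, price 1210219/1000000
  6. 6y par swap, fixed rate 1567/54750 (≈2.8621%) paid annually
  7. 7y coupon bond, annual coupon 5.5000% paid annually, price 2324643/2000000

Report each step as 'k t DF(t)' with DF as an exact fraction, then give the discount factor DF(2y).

1 1 601/625
2 2 9519/10000
3 3 9379/10000
4 4 8943/10000
5 5 443/500
6 6 8433/10000
7 7 8163/10000
DF(2y) = 9519/10000 ≈ 0.951900

step 1 [1y] swap r/1=24/601: DF=(1 − 24/601·(0))/(1+24/601) = 601/625 ≈ 0.961600
step 2 [2y] zero: DF = P = 9519/10000 ≈ 0.951900
step 3 [3y] swap r/1=621/28514: DF=(1 − 621/28514·(0.961600+0.951900))/(1+621/28514) = 9379/10000 ≈ 0.937900
step 4 [4y] swap r/1=151/5351: DF=(1 − 151/5351·(0.961600+0.951900+0.937900))/(1+151/5351) = 8943/10000 ≈ 0.894300
step 5 [5y] bond c/1=7/100: DF=(1210219/1000000 − 7/100·(0.961600+0.951900+0.937900+0.894300))/(1+7/100) = 443/500 ≈ 0.886000
step 6 [6y] swap r/1=1567/54750: DF=(1 − 1567/54750·(0.961600+0.951900+0.937900+0.894300+0.886000))/(1+1567/54750) = 8433/10000 ≈ 0.843300
step 7 [7y] bond c/1=11/200: DF=(2324643/2000000 − 11/200·(0.961600+0.951900+0.937900+0.894300+0.886000+0.843300))/(1+11/200) = 8163/10000 ≈ 0.816300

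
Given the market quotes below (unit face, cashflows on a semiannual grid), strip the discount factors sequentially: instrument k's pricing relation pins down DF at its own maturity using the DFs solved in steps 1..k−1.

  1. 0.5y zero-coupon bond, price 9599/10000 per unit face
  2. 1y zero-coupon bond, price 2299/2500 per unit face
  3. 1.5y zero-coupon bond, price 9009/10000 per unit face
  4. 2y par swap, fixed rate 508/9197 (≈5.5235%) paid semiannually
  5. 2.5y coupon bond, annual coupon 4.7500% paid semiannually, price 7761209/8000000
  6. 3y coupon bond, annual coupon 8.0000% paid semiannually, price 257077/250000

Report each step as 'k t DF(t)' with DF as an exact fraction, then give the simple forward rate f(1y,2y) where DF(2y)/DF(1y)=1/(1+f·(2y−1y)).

1 1/2 9599/10000
2 1 2299/2500
3 3/2 9009/10000
4 2 1123/1250
5 5/2 8623/10000
6 3 8141/10000
f(1y,2y) = ((2299/2500)/(1123/1250) − 1)/(1) = 53/2246 ≈ 2.3598%

step 1 [0.5y] zero: DF = P = 9599/10000 ≈ 0.959900
step 2 [1y] zero: DF = P = 2299/2500 ≈ 0.919600
step 3 [1.5y] zero: DF = P = 9009/10000 ≈ 0.900900
step 4 [2y] swap r/2=254/9197: DF=(1 − 254/9197·(0.959900+0.919600+0.900900))/(1+254/9197) = 1123/1250 ≈ 0.898400
step 5 [2.5y] bond c/2=19/800: DF=(7761209/8000000 − 19/800·(0.959900+0.919600+0.900900+0.898400))/(1+19/800) = 8623/10000 ≈ 0.862300
step 6 [3y] bond c/2=1/25: DF=(257077/250000 − 1/25·(0.959900+0.919600+0.900900+0.898400+0.862300))/(1+1/25) = 8141/10000 ≈ 0.814100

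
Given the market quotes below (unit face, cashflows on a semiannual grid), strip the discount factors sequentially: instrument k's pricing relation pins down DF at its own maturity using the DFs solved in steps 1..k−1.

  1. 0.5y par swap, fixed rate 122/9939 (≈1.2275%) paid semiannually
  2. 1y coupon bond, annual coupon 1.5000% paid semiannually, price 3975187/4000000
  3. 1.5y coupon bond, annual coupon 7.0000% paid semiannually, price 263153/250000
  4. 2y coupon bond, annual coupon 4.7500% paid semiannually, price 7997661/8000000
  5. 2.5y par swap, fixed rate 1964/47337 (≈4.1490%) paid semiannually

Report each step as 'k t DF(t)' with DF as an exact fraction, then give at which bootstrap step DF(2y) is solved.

step 1 [0.5y] swap r/2=61/9939: DF=(1 − 61/9939·(0))/(1+61/9939) = 9939/10000 ≈ 0.993900
step 2 [1y] bond c/2=3/400: DF=(3975187/4000000 − 3/400·(0.993900))/(1+3/400) = 979/1000 ≈ 0.979000
step 3 [1.5y] bond c/2=7/200: DF=(263153/250000 − 7/200·(0.993900+0.979000))/(1+7/200) = 9503/10000 ≈ 0.950300
step 4 [2y] bond c/2=19/800: DF=(7997661/8000000 − 19/800·(0.993900+0.979000+0.950300))/(1+19/800) = 9087/10000 ≈ 0.908700
step 5 [2.5y] swap r/2=982/47337: DF=(1 − 982/47337·(0.993900+0.979000+0.950300+0.908700))/(1+982/47337) = 4509/5000 ≈ 0.901800

1 1/2 9939/10000
2 1 979/1000
3 3/2 9503/10000
4 2 9087/10000
5 5/2 4509/5000
DF(2y) is solved at step 4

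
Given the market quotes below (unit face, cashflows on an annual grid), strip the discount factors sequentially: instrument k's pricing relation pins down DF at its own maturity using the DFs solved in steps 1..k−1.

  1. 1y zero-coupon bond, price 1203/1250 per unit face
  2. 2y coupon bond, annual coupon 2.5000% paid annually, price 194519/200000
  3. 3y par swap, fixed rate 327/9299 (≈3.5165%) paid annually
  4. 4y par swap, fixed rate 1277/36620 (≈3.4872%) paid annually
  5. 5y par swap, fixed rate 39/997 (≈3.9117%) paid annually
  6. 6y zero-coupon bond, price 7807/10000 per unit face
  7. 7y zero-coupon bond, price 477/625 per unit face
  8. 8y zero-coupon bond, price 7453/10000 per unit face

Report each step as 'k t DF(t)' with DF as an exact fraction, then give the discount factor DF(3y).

step 1 [1y] zero: DF = P = 1203/1250 ≈ 0.962400
step 2 [2y] bond c/1=1/40: DF=(194519/200000 − 1/40·(0.962400))/(1+1/40) = 4627/5000 ≈ 0.925400
step 3 [3y] swap r/1=327/9299: DF=(1 − 327/9299·(0.962400+0.925400))/(1+327/9299) = 9019/10000 ≈ 0.901900
step 4 [4y] swap r/1=1277/36620: DF=(1 − 1277/36620·(0.962400+0.925400+0.901900))/(1+1277/36620) = 8723/10000 ≈ 0.872300
step 5 [5y] swap r/1=39/997: DF=(1 − 39/997·(0.962400+0.925400+0.901900+0.872300))/(1+39/997) = 1649/2000 ≈ 0.824500
step 6 [6y] zero: DF = P = 7807/10000 ≈ 0.780700
step 7 [7y] zero: DF = P = 477/625 ≈ 0.763200
step 8 [8y] zero: DF = P = 7453/10000 ≈ 0.745300

1 1 1203/1250
2 2 4627/5000
3 3 9019/10000
4 4 8723/10000
5 5 1649/2000
6 6 7807/10000
7 7 477/625
8 8 7453/10000
DF(3y) = 9019/10000 ≈ 0.901900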